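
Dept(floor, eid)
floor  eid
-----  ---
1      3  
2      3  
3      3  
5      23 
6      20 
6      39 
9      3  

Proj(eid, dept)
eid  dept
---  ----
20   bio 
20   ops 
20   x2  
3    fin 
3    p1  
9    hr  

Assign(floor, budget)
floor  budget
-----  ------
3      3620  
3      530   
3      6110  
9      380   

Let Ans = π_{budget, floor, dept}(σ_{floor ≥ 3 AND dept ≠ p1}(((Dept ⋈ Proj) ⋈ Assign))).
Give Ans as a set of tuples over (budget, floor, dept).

Dept ⋈ Proj (natural join on eid): {(1, 3, fin), (1, 3, p1), (2, 3, fin), (2, 3, p1), (3, 3, fin), (3, 3, p1), (6, 20, bio), (6, 20, ops), (6, 20, x2), (9, 3, fin), (9, 3, p1)}
(Dept ⋈ Proj) ⋈ Assign (natural join on floor): {(3, 3, fin, 3620), (3, 3, fin, 530), (3, 3, fin, 6110), (3, 3, p1, 3620), (3, 3, p1, 530), (3, 3, p1, 6110), (9, 3, fin, 380), (9, 3, p1, 380)}
Apply σ_{floor ≥ 3 AND dept ≠ p1}; surviving tuples: {(3, 3, fin, 3620), (3, 3, fin, 530), (3, 3, fin, 6110), (9, 3, fin, 380)}
π[budget, floor, dept]: project onto (budget, floor, dept) → {(3620, 3, fin), (380, 9, fin), (530, 3, fin), (6110, 3, fin)}

{(3620, 3, fin), (380, 9, fin), (530, 3, fin), (6110, 3, fin)}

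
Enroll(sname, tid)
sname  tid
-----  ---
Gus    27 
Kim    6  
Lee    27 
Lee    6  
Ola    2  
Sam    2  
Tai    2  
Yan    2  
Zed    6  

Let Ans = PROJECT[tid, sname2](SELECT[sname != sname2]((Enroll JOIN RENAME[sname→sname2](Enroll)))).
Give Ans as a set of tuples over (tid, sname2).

{(2, Ola), (2, Sam), (2, Tai), (2, Yan), (27, Gus), (27, Lee), (6, Kim), (6, Lee), (6, Zed)}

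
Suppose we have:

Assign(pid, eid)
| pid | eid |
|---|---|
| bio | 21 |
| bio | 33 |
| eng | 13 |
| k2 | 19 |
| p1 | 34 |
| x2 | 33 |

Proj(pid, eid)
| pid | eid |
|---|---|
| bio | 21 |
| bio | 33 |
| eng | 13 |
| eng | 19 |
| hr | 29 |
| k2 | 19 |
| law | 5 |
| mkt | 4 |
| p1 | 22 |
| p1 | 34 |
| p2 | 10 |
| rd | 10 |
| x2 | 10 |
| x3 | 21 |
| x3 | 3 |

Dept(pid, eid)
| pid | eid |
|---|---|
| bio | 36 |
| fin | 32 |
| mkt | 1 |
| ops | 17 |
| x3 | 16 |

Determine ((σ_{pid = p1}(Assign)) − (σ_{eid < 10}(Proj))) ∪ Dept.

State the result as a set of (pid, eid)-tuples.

{(bio, 36), (fin, 32), (mkt, 1), (ops, 17), (p1, 34), (x3, 16)}

Selection pid = p1: {(p1, 34)}
Selection eid < 10: {(law, 5), (mkt, 4), (x3, 3)}
Taking the difference: {(p1, 34)}
Taking the union: {(bio, 36), (fin, 32), (mkt, 1), (ops, 17), (p1, 34), (x3, 16)}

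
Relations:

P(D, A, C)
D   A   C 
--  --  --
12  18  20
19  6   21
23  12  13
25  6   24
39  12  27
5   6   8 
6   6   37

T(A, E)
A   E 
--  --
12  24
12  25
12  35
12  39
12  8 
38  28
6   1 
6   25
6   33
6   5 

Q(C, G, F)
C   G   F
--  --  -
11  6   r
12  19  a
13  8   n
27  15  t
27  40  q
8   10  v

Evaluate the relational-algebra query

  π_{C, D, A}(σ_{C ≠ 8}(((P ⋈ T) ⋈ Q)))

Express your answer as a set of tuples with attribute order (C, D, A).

{(13, 23, 12), (27, 39, 12)}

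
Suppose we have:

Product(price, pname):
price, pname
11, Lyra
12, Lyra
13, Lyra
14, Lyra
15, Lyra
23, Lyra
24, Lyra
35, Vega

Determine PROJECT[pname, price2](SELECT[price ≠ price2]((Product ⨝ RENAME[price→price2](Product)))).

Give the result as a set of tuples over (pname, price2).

{(Lyra, 11), (Lyra, 12), (Lyra, 13), (Lyra, 14), (Lyra, 15), (Lyra, 23), (Lyra, 24)}

ρ[price→price2]: schema becomes (price2, pname); tuples unchanged.
Natural join on pname: {(11, Lyra, 11), (11, Lyra, 12), (11, Lyra, 13), (11, Lyra, 14), (11, Lyra, 15), (11, Lyra, 23), (11, Lyra, 24), (12, Lyra, 11), (12, Lyra, 12), (12, Lyra, 13), (12, Lyra, 14), (12, Lyra, 15), (12, Lyra, 23), (12, Lyra, 24), (13, Lyra, 11), (13, Lyra, 12), (13, Lyra, 13), (13, Lyra, 14), (13, Lyra, 15), (13, Lyra, 23), (13, Lyra, 24), (14, Lyra, 11), (14, Lyra, 12), (14, Lyra, 13), (14, Lyra, 14), (14, Lyra, 15), (14, Lyra, 23), (14, Lyra, 24), (15, Lyra, 11), (15, Lyra, 12), (15, Lyra, 13), (15, Lyra, 14), (15, Lyra, 15), (15, Lyra, 23), (15, Lyra, 24), (23, Lyra, 11), (23, Lyra, 12), (23, Lyra, 13), (23, Lyra, 14), (23, Lyra, 15), (23, Lyra, 23), (23, Lyra, 24), (24, Lyra, 11), (24, Lyra, 12), (24, Lyra, 13), (24, Lyra, 14), (24, Lyra, 15), (24, Lyra, 23), (24, Lyra, 24), (35, Vega, 35)}
Selection price ≠ price2: {(11, Lyra, 12), (11, Lyra, 13), (11, Lyra, 14), (11, Lyra, 15), (11, Lyra, 23), (11, Lyra, 24), (12, Lyra, 11), (12, Lyra, 13), (12, Lyra, 14), (12, Lyra, 15), (12, Lyra, 23), (12, Lyra, 24), (13, Lyra, 11), (13, Lyra, 12), (13, Lyra, 14), (13, Lyra, 15), (13, Lyra, 23), (13, Lyra, 24), (14, Lyra, 11), (14, Lyra, 12), (14, Lyra, 13), (14, Lyra, 15), (14, Lyra, 23), (14, Lyra, 24), (15, Lyra, 11), (15, Lyra, 12), (15, Lyra, 13), (15, Lyra, 14), (15, Lyra, 23), (15, Lyra, 24), (23, Lyra, 11), (23, Lyra, 12), (23, Lyra, 13), (23, Lyra, 14), (23, Lyra, 15), (23, Lyra, 24), (24, Lyra, 11), (24, Lyra, 12), (24, Lyra, 13), (24, Lyra, 14), (24, Lyra, 15), (24, Lyra, 23)}
Keep only column(s) pname, price2 (35 duplicate(s) eliminated): {(Lyra, 11), (Lyra, 12), (Lyra, 13), (Lyra, 14), (Lyra, 15), (Lyra, 23), (Lyra, 24)}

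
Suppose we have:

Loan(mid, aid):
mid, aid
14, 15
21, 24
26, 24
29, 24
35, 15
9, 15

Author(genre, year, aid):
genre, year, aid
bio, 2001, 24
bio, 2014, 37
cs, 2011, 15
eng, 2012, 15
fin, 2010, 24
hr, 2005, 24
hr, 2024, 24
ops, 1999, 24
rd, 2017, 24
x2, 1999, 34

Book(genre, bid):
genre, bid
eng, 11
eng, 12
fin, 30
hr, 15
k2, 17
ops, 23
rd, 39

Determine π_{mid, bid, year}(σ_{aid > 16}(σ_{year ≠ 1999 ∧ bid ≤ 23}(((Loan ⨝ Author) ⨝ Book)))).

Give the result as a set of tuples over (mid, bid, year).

Loan ⋈ Author (natural join on aid): {(14, 15, cs, 2011), (14, 15, eng, 2012), (21, 24, bio, 2001), (21, 24, fin, 2010), (21, 24, hr, 2005), (21, 24, hr, 2024), (21, 24, ops, 1999), (21, 24, rd, 2017), (26, 24, bio, 2001), (26, 24, fin, 2010), (26, 24, hr, 2005), (26, 24, hr, 2024), (26, 24, ops, 1999), (26, 24, rd, 2017), (29, 24, bio, 2001), (29, 24, fin, 2010), (29, 24, hr, 2005), (29, 24, hr, 2024), (29, 24, ops, 1999), (29, 24, rd, 2017), (35, 15, cs, 2011), (35, 15, eng, 2012), (9, 15, cs, 2011), (9, 15, eng, 2012)}
(Loan ⨝ Author) ⋈ Book (natural join on genre): {(14, 15, eng, 2012, 11), (14, 15, eng, 2012, 12), (21, 24, fin, 2010, 30), (21, 24, hr, 2005, 15), (21, 24, hr, 2024, 15), (21, 24, ops, 1999, 23), (21, 24, rd, 2017, 39), (26, 24, fin, 2010, 30), (26, 24, hr, 2005, 15), (26, 24, hr, 2024, 15), (26, 24, ops, 1999, 23), (26, 24, rd, 2017, 39), (29, 24, fin, 2010, 30), (29, 24, hr, 2005, 15), (29, 24, hr, 2024, 15), (29, 24, ops, 1999, 23), (29, 24, rd, 2017, 39), (35, 15, eng, 2012, 11), (35, 15, eng, 2012, 12), (9, 15, eng, 2012, 11), (9, 15, eng, 2012, 12)}
σ[year ≠ 1999 ∧ bid ≤ 23]: keep tuples satisfying year ≠ 1999 ∧ bid ≤ 23 → {(14, 15, eng, 2012, 11), (14, 15, eng, 2012, 12), (21, 24, hr, 2005, 15), (21, 24, hr, 2024, 15), (26, 24, hr, 2005, 15), (26, 24, hr, 2024, 15), (29, 24, hr, 2005, 15), (29, 24, hr, 2024, 15), (35, 15, eng, 2012, 11), (35, 15, eng, 2012, 12), (9, 15, eng, 2012, 11), (9, 15, eng, 2012, 12)}
σ[aid > 16]: keep tuples satisfying aid > 16 → {(21, 24, hr, 2005, 15), (21, 24, hr, 2024, 15), (26, 24, hr, 2005, 15), (26, 24, hr, 2024, 15), (29, 24, hr, 2005, 15), (29, 24, hr, 2024, 15)}
π_{mid, bid, year} gives {(21, 15, 2005), (21, 15, 2024), (26, 15, 2005), (26, 15, 2024), (29, 15, 2005), (29, 15, 2024)}.

{(21, 15, 2005), (21, 15, 2024), (26, 15, 2005), (26, 15, 2024), (29, 15, 2005), (29, 15, 2024)}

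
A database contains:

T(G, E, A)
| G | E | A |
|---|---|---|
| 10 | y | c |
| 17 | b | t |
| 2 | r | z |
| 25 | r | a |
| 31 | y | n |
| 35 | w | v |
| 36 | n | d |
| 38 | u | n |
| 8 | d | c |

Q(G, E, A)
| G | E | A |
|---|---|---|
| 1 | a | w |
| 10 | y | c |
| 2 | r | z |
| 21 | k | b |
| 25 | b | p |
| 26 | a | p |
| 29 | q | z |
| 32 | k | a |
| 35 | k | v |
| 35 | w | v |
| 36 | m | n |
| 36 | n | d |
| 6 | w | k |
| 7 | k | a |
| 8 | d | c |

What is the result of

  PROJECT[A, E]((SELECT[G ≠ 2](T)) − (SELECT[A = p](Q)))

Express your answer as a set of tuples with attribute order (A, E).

{(a, r), (c, d), (c, y), (d, n), (n, u), (n, y), (t, b), (v, w)}

Selection G ≠ 2: {(10, y, c), (17, b, t), (25, r, a), (31, y, n), (35, w, v), (36, n, d), (38, u, n), (8, d, c)}
Selection A = p: {(25, b, p), (26, a, p)}
Taking the difference: {(10, y, c), (17, b, t), (25, r, a), (31, y, n), (35, w, v), (36, n, d), (38, u, n), (8, d, c)}
π[A, E]: project onto (A, E) → {(a, r), (c, d), (c, y), (d, n), (n, u), (n, y), (t, b), (v, w)}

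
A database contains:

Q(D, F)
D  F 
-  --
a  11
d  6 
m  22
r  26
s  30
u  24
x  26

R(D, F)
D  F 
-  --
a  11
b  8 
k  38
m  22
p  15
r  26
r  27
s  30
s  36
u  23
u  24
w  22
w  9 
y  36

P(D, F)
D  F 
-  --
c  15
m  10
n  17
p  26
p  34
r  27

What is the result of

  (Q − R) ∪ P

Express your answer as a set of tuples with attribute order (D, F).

{(c, 15), (d, 6), (m, 10), (n, 17), (p, 26), (p, 34), (r, 27), (x, 26)}

Difference: {(a, 11), (d, 6), (m, 22), (r, 26), (s, 30), (u, 24), (x, 26)} with {(a, 11), (b, 8), (k, 38), (m, 22), (p, 15), (r, 26), (r, 27), (s, 30), (s, 36), (u, 23), (u, 24), (w, 22), (w, 9), (y, 36)} → {(d, 6), (x, 26)}
Union: {(d, 6), (x, 26)} with {(c, 15), (m, 10), (n, 17), (p, 26), (p, 34), (r, 27)} → {(c, 15), (d, 6), (m, 10), (n, 17), (p, 26), (p, 34), (r, 27), (x, 26)}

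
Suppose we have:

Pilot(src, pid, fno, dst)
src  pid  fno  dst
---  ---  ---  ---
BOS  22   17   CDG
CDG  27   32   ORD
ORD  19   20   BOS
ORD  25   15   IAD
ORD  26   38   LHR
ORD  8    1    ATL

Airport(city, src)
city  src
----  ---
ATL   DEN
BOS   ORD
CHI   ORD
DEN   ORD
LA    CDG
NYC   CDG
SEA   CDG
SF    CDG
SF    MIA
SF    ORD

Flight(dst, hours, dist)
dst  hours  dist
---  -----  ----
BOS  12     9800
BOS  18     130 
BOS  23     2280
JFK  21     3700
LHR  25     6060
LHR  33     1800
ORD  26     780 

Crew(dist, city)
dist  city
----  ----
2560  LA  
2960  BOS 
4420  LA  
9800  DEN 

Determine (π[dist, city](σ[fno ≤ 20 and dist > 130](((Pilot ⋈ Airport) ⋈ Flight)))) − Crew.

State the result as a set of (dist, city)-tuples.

Pilot ⋈ Airport (natural join on src): {(CDG, 27, 32, ORD, LA), (CDG, 27, 32, ORD, NYC), (CDG, 27, 32, ORD, SEA), (CDG, 27, 32, ORD, SF), (ORD, 19, 20, BOS, BOS), (ORD, 19, 20, BOS, CHI), (ORD, 19, 20, BOS, DEN), (ORD, 19, 20, BOS, SF), (ORD, 25, 15, IAD, BOS), (ORD, 25, 15, IAD, CHI), (ORD, 25, 15, IAD, DEN), (ORD, 25, 15, IAD, SF), (ORD, 26, 38, LHR, BOS), (ORD, 26, 38, LHR, CHI), (ORD, 26, 38, LHR, DEN), (ORD, 26, 38, LHR, SF), (ORD, 8, 1, ATL, BOS), (ORD, 8, 1, ATL, CHI), (ORD, 8, 1, ATL, DEN), (ORD, 8, 1, ATL, SF)}
(Pilot ⋈ Airport) ⋈ Flight (natural join on dst): {(CDG, 27, 32, ORD, LA, 26, 780), (CDG, 27, 32, ORD, NYC, 26, 780), (CDG, 27, 32, ORD, SEA, 26, 780), (CDG, 27, 32, ORD, SF, 26, 780), (ORD, 19, 20, BOS, BOS, 12, 9800), (ORD, 19, 20, BOS, BOS, 18, 130), (ORD, 19, 20, BOS, BOS, 23, 2280), (ORD, 19, 20, BOS, CHI, 12, 9800), (ORD, 19, 20, BOS, CHI, 18, 130), (ORD, 19, 20, BOS, CHI, 23, 2280), (ORD, 19, 20, BOS, DEN, 12, 9800), (ORD, 19, 20, BOS, DEN, 18, 130), (ORD, 19, 20, BOS, DEN, 23, 2280), (ORD, 19, 20, BOS, SF, 12, 9800), (ORD, 19, 20, BOS, SF, 18, 130), (ORD, 19, 20, BOS, SF, 23, 2280), (ORD, 26, 38, LHR, BOS, 25, 6060), (ORD, 26, 38, LHR, BOS, 33, 1800), (ORD, 26, 38, LHR, CHI, 25, 6060), (ORD, 26, 38, LHR, CHI, 33, 1800), (ORD, 26, 38, LHR, DEN, 25, 6060), (ORD, 26, 38, LHR, DEN, 33, 1800), (ORD, 26, 38, LHR, SF, 25, 6060), (ORD, 26, 38, LHR, SF, 33, 1800)}
σ[fno ≤ 20 and dist > 130]: keep tuples satisfying fno ≤ 20 and dist > 130 → {(ORD, 19, 20, BOS, BOS, 12, 9800), (ORD, 19, 20, BOS, BOS, 23, 2280), (ORD, 19, 20, BOS, CHI, 12, 9800), (ORD, 19, 20, BOS, CHI, 23, 2280), (ORD, 19, 20, BOS, DEN, 12, 9800), (ORD, 19, 20, BOS, DEN, 23, 2280), (ORD, 19, 20, BOS, SF, 12, 9800), (ORD, 19, 20, BOS, SF, 23, 2280)}
π_{dist, city} gives {(2280, BOS), (2280, CHI), (2280, DEN), (2280, SF), (9800, BOS), (9800, CHI), (9800, DEN), (9800, SF)}.
Set difference of the two operands is {(2280, BOS), (2280, CHI), (2280, DEN), (2280, SF), (9800, BOS), (9800, CHI), (9800, SF)}.

{(2280, BOS), (2280, CHI), (2280, DEN), (2280, SF), (9800, BOS), (9800, CHI), (9800, SF)}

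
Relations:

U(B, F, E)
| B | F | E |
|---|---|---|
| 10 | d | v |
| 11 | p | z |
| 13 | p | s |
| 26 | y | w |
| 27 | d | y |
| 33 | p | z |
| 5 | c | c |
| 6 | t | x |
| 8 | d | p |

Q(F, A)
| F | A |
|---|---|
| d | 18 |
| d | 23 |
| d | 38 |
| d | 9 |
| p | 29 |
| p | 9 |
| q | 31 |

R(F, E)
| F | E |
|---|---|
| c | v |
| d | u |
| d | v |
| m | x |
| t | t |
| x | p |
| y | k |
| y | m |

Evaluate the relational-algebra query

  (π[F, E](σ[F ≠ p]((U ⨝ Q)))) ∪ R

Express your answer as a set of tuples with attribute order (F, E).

{(c, v), (d, p), (d, u), (d, v), (d, y), (m, x), (t, t), (x, p), (y, k), (y, m)}

Joining U and Q on F yields {(10, d, v, 18), (10, d, v, 23), (10, d, v, 38), (10, d, v, 9), (11, p, z, 29), (11, p, z, 9), (13, p, s, 29), (13, p, s, 9), (27, d, y, 18), (27, d, y, 23), (27, d, y, 38), (27, d, y, 9), (33, p, z, 29), (33, p, z, 9), (8, d, p, 18), (8, d, p, 23), (8, d, p, 38), (8, d, p, 9)}.
Filtering on F ≠ p leaves {(10, d, v, 18), (10, d, v, 23), (10, d, v, 38), (10, d, v, 9), (27, d, y, 18), (27, d, y, 23), (27, d, y, 38), (27, d, y, 9), (8, d, p, 18), (8, d, p, 23), (8, d, p, 38), (8, d, p, 9)}.
Projecting to F, E (9 duplicate(s) eliminated): {(d, p), (d, v), (d, y)}
Union: {(d, p), (d, v), (d, y)} with {(c, v), (d, u), (d, v), (m, x), (t, t), (x, p), (y, k), (y, m)} → {(c, v), (d, p), (d, u), (d, v), (d, y), (m, x), (t, t), (x, p), (y, k), (y, m)}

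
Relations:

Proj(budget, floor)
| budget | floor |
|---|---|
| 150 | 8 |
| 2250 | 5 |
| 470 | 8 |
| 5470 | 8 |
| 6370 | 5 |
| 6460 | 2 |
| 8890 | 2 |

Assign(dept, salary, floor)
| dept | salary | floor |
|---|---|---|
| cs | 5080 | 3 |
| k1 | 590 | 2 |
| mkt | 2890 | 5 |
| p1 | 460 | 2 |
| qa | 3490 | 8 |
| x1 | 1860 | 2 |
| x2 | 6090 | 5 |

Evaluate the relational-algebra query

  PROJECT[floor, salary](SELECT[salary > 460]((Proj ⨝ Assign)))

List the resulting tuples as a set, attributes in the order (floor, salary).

Proj ⋈ Assign (natural join on floor): {(150, 8, qa, 3490), (2250, 5, mkt, 2890), (2250, 5, x2, 6090), (470, 8, qa, 3490), (5470, 8, qa, 3490), (6370, 5, mkt, 2890), (6370, 5, x2, 6090), (6460, 2, k1, 590), (6460, 2, p1, 460), (6460, 2, x1, 1860), (8890, 2, k1, 590), (8890, 2, p1, 460), (8890, 2, x1, 1860)}
Selection salary > 460: {(150, 8, qa, 3490), (2250, 5, mkt, 2890), (2250, 5, x2, 6090), (470, 8, qa, 3490), (5470, 8, qa, 3490), (6370, 5, mkt, 2890), (6370, 5, x2, 6090), (6460, 2, k1, 590), (6460, 2, x1, 1860), (8890, 2, k1, 590), (8890, 2, x1, 1860)}
π[floor, salary]: project onto (floor, salary) (6 duplicate(s) eliminated) → {(2, 1860), (2, 590), (5, 2890), (5, 6090), (8, 3490)}

{(2, 1860), (2, 590), (5, 2890), (5, 6090), (8, 3490)}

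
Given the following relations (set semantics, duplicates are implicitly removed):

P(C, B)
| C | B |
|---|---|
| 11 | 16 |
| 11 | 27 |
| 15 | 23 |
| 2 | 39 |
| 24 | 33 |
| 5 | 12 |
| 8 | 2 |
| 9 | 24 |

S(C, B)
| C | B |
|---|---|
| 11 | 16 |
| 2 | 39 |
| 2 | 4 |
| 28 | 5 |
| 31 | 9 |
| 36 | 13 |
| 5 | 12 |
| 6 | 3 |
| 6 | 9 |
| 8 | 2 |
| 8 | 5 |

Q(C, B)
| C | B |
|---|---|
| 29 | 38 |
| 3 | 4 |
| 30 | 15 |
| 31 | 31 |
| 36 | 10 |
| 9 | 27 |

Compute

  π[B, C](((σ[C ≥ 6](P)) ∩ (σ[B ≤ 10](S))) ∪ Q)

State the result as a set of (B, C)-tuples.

{(10, 36), (15, 30), (2, 8), (27, 9), (31, 31), (38, 29), (4, 3)}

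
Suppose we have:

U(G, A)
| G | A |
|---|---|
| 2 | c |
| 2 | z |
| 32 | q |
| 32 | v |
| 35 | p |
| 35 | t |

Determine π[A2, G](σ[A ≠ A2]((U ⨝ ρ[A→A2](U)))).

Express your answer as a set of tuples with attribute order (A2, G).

ρ[A→A2]: schema becomes (G, A2); tuples unchanged.
Natural join on G: {(2, c, c), (2, c, z), (2, z, c), (2, z, z), (32, q, q), (32, q, v), (32, v, q), (32, v, v), (35, p, p), (35, p, t), (35, t, p), (35, t, t)}
Filtering on A ≠ A2 leaves {(2, c, z), (2, z, c), (32, q, v), (32, v, q), (35, p, t), (35, t, p)}.
π_{A2, G} gives {(c, 2), (p, 35), (q, 32), (t, 35), (v, 32), (z, 2)}.

{(c, 2), (p, 35), (q, 32), (t, 35), (v, 32), (z, 2)}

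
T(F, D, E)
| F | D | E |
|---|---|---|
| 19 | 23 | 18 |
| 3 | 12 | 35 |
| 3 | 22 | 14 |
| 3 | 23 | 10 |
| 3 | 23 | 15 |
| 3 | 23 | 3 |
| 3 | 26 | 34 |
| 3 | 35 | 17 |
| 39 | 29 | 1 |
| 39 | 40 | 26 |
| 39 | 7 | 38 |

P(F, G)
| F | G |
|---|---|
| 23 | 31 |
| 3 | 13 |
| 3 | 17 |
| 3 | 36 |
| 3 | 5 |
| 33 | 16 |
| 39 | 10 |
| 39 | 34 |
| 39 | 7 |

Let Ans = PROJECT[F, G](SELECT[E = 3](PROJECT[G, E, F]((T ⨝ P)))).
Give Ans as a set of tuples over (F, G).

Joining T and P on F yields {(3, 12, 35, 13), (3, 12, 35, 17), (3, 12, 35, 36), (3, 12, 35, 5), (3, 22, 14, 13), (3, 22, 14, 17), (3, 22, 14, 36), (3, 22, 14, 5), (3, 23, 10, 13), (3, 23, 10, 17), (3, 23, 10, 36), (3, 23, 10, 5), (3, 23, 15, 13), (3, 23, 15, 17), (3, 23, 15, 36), (3, 23, 15, 5), (3, 23, 3, 13), (3, 23, 3, 17), (3, 23, 3, 36), (3, 23, 3, 5), (3, 26, 34, 13), (3, 26, 34, 17), (3, 26, 34, 36), (3, 26, 34, 5), (3, 35, 17, 13), (3, 35, 17, 17), (3, 35, 17, 36), (3, 35, 17, 5), (39, 29, 1, 10), (39, 29, 1, 34), (39, 29, 1, 7), (39, 40, 26, 10), (39, 40, 26, 34), (39, 40, 26, 7), (39, 7, 38, 10), (39, 7, 38, 34), (39, 7, 38, 7)}.
Keep only column(s) G, E, F: {(10, 1, 39), (10, 26, 39), (10, 38, 39), (13, 10, 3), (13, 14, 3), (13, 15, 3), (13, 17, 3), (13, 3, 3), (13, 34, 3), (13, 35, 3), (17, 10, 3), (17, 14, 3), (17, 15, 3), (17, 17, 3), (17, 3, 3), (17, 34, 3), (17, 35, 3), (34, 1, 39), (34, 26, 39), (34, 38, 39), (36, 10, 3), (36, 14, 3), (36, 15, 3), (36, 17, 3), (36, 3, 3), (36, 34, 3), (36, 35, 3), (5, 10, 3), (5, 14, 3), (5, 15, 3), (5, 17, 3), (5, 3, 3), (5, 34, 3), (5, 35, 3), (7, 1, 39), (7, 26, 39), (7, 38, 39)}
Selection E = 3: {(13, 3, 3), (17, 3, 3), (36, 3, 3), (5, 3, 3)}
Keep only column(s) F, G: {(3, 13), (3, 17), (3, 36), (3, 5)}

{(3, 13), (3, 17), (3, 36), (3, 5)}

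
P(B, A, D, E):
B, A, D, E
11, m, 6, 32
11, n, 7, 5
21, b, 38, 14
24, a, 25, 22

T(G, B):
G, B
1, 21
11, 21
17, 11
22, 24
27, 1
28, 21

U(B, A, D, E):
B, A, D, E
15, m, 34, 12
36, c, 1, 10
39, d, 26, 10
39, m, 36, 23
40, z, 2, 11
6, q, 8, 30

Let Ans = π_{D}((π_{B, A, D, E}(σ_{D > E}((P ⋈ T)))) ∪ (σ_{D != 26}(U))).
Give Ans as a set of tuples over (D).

{1, 2, 25, 34, 36, 38, 7, 8}

Natural join on B: {(11, m, 6, 32, 17), (11, n, 7, 5, 17), (21, b, 38, 14, 1), (21, b, 38, 14, 11), (21, b, 38, 14, 28), (24, a, 25, 22, 22)}
σ[D > E]: keep tuples satisfying D > E → {(11, n, 7, 5, 17), (21, b, 38, 14, 1), (21, b, 38, 14, 11), (21, b, 38, 14, 28), (24, a, 25, 22, 22)}
Keep only column(s) B, A, D, E (2 duplicate(s) eliminated): {(11, n, 7, 5), (21, b, 38, 14), (24, a, 25, 22)}
σ[D != 26]: keep tuples satisfying D != 26 → {(15, m, 34, 12), (36, c, 1, 10), (39, m, 36, 23), (40, z, 2, 11), (6, q, 8, 30)}
Taking the union: {(11, n, 7, 5), (15, m, 34, 12), (21, b, 38, 14), (24, a, 25, 22), (36, c, 1, 10), (39, m, 36, 23), (40, z, 2, 11), (6, q, 8, 30)}
Keep only column(s) D: {1, 2, 25, 34, 36, 38, 7, 8}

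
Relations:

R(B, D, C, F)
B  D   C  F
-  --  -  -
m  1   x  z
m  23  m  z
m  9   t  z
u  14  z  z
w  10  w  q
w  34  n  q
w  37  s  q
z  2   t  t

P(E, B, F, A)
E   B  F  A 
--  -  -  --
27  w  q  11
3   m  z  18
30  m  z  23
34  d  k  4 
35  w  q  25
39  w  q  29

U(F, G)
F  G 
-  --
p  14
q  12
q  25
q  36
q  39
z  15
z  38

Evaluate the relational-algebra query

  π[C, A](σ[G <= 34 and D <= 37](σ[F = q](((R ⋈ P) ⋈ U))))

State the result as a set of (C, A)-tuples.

{(n, 11), (n, 25), (n, 29), (s, 11), (s, 25), (s, 29), (w, 11), (w, 25), (w, 29)}

Joining R and P on B, F yields {(m, 1, x, z, 3, 18), (m, 1, x, z, 30, 23), (m, 23, m, z, 3, 18), (m, 23, m, z, 30, 23), (m, 9, t, z, 3, 18), (m, 9, t, z, 30, 23), (w, 10, w, q, 27, 11), (w, 10, w, q, 35, 25), (w, 10, w, q, 39, 29), (w, 34, n, q, 27, 11), (w, 34, n, q, 35, 25), (w, 34, n, q, 39, 29), (w, 37, s, q, 27, 11), (w, 37, s, q, 35, 25), (w, 37, s, q, 39, 29)}.
Joining (R ⋈ P) and U on F yields {(m, 1, x, z, 3, 18, 15), (m, 1, x, z, 3, 18, 38), (m, 1, x, z, 30, 23, 15), (m, 1, x, z, 30, 23, 38), (m, 23, m, z, 3, 18, 15), (m, 23, m, z, 3, 18, 38), (m, 23, m, z, 30, 23, 15), (m, 23, m, z, 30, 23, 38), (m, 9, t, z, 3, 18, 15), (m, 9, t, z, 3, 18, 38), (m, 9, t, z, 30, 23, 15), (m, 9, t, z, 30, 23, 38), (w, 10, w, q, 27, 11, 12), (w, 10, w, q, 27, 11, 25), (w, 10, w, q, 27, 11, 36), (w, 10, w, q, 27, 11, 39), (w, 10, w, q, 35, 25, 12), (w, 10, w, q, 35, 25, 25), (w, 10, w, q, 35, 25, 36), (w, 10, w, q, 35, 25, 39), (w, 10, w, q, 39, 29, 12), (w, 10, w, q, 39, 29, 25), (w, 10, w, q, 39, 29, 36), (w, 10, w, q, 39, 29, 39), (w, 34, n, q, 27, 11, 12), (w, 34, n, q, 27, 11, 25), (w, 34, n, q, 27, 11, 36), (w, 34, n, q, 27, 11, 39), (w, 34, n, q, 35, 25, 12), (w, 34, n, q, 35, 25, 25), (w, 34, n, q, 35, 25, 36), (w, 34, n, q, 35, 25, 39), (w, 34, n, q, 39, 29, 12), (w, 34, n, q, 39, 29, 25), (w, 34, n, q, 39, 29, 36), (w, 34, n, q, 39, 29, 39), (w, 37, s, q, 27, 11, 12), (w, 37, s, q, 27, 11, 25), (w, 37, s, q, 27, 11, 36), (w, 37, s, q, 27, 11, 39), (w, 37, s, q, 35, 25, 12), (w, 37, s, q, 35, 25, 25), (w, 37, s, q, 35, 25, 36), (w, 37, s, q, 35, 25, 39), (w, 37, s, q, 39, 29, 12), (w, 37, s, q, 39, 29, 25), (w, 37, s, q, 39, 29, 36), (w, 37, s, q, 39, 29, 39)}.
σ[F = q]: keep tuples satisfying F = q → {(w, 10, w, q, 27, 11, 12), (w, 10, w, q, 27, 11, 25), (w, 10, w, q, 27, 11, 36), (w, 10, w, q, 27, 11, 39), (w, 10, w, q, 35, 25, 12), (w, 10, w, q, 35, 25, 25), (w, 10, w, q, 35, 25, 36), (w, 10, w, q, 35, 25, 39), (w, 10, w, q, 39, 29, 12), (w, 10, w, q, 39, 29, 25), (w, 10, w, q, 39, 29, 36), (w, 10, w, q, 39, 29, 39), (w, 34, n, q, 27, 11, 12), (w, 34, n, q, 27, 11, 25), (w, 34, n, q, 27, 11, 36), (w, 34, n, q, 27, 11, 39), (w, 34, n, q, 35, 25, 12), (w, 34, n, q, 35, 25, 25), (w, 34, n, q, 35, 25, 36), (w, 34, n, q, 35, 25, 39), (w, 34, n, q, 39, 29, 12), (w, 34, n, q, 39, 29, 25), (w, 34, n, q, 39, 29, 36), (w, 34, n, q, 39, 29, 39), (w, 37, s, q, 27, 11, 12), (w, 37, s, q, 27, 11, 25), (w, 37, s, q, 27, 11, 36), (w, 37, s, q, 27, 11, 39), (w, 37, s, q, 35, 25, 12), (w, 37, s, q, 35, 25, 25), (w, 37, s, q, 35, 25, 36), (w, 37, s, q, 35, 25, 39), (w, 37, s, q, 39, 29, 12), (w, 37, s, q, 39, 29, 25), (w, 37, s, q, 39, 29, 36), (w, 37, s, q, 39, 29, 39)}
σ[G <= 34 and D <= 37]: keep tuples satisfying G <= 34 and D <= 37 → {(w, 10, w, q, 27, 11, 12), (w, 10, w, q, 27, 11, 25), (w, 10, w, q, 35, 25, 12), (w, 10, w, q, 35, 25, 25), (w, 10, w, q, 39, 29, 12), (w, 10, w, q, 39, 29, 25), (w, 34, n, q, 27, 11, 12), (w, 34, n, q, 27, 11, 25), (w, 34, n, q, 35, 25, 12), (w, 34, n, q, 35, 25, 25), (w, 34, n, q, 39, 29, 12), (w, 34, n, q, 39, 29, 25), (w, 37, s, q, 27, 11, 12), (w, 37, s, q, 27, 11, 25), (w, 37, s, q, 35, 25, 12), (w, 37, s, q, 35, 25, 25), (w, 37, s, q, 39, 29, 12), (w, 37, s, q, 39, 29, 25)}
π[C, A]: project onto (C, A) (9 duplicate(s) eliminated) → {(n, 11), (n, 25), (n, 29), (s, 11), (s, 25), (s, 29), (w, 11), (w, 25), (w, 29)}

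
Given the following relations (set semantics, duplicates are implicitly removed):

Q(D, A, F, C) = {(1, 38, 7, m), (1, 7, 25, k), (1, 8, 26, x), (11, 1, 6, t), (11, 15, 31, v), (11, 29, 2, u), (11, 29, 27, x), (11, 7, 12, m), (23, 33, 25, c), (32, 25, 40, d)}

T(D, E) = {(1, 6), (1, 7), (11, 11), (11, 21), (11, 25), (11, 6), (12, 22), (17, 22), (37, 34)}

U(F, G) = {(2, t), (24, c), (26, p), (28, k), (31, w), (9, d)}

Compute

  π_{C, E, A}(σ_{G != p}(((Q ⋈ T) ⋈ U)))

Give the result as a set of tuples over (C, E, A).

Natural join on D: {(1, 38, 7, m, 6), (1, 38, 7, m, 7), (1, 7, 25, k, 6), (1, 7, 25, k, 7), (1, 8, 26, x, 6), (1, 8, 26, x, 7), (11, 1, 6, t, 11), (11, 1, 6, t, 21), (11, 1, 6, t, 25), (11, 1, 6, t, 6), (11, 15, 31, v, 11), (11, 15, 31, v, 21), (11, 15, 31, v, 25), (11, 15, 31, v, 6), (11, 29, 2, u, 11), (11, 29, 2, u, 21), (11, 29, 2, u, 25), (11, 29, 2, u, 6), (11, 29, 27, x, 11), (11, 29, 27, x, 21), (11, 29, 27, x, 25), (11, 29, 27, x, 6), (11, 7, 12, m, 11), (11, 7, 12, m, 21), (11, 7, 12, m, 25), (11, 7, 12, m, 6)}
Natural join on F: {(1, 8, 26, x, 6, p), (1, 8, 26, x, 7, p), (11, 15, 31, v, 11, w), (11, 15, 31, v, 21, w), (11, 15, 31, v, 25, w), (11, 15, 31, v, 6, w), (11, 29, 2, u, 11, t), (11, 29, 2, u, 21, t), (11, 29, 2, u, 25, t), (11, 29, 2, u, 6, t)}
Apply σ_{G != p}; surviving tuples: {(11, 15, 31, v, 11, w), (11, 15, 31, v, 21, w), (11, 15, 31, v, 25, w), (11, 15, 31, v, 6, w), (11, 29, 2, u, 11, t), (11, 29, 2, u, 21, t), (11, 29, 2, u, 25, t), (11, 29, 2, u, 6, t)}
Projecting to C, E, A: {(u, 11, 29), (u, 21, 29), (u, 25, 29), (u, 6, 29), (v, 11, 15), (v, 21, 15), (v, 25, 15), (v, 6, 15)}

{(u, 11, 29), (u, 21, 29), (u, 25, 29), (u, 6, 29), (v, 11, 15), (v, 21, 15), (v, 25, 15), (v, 6, 15)}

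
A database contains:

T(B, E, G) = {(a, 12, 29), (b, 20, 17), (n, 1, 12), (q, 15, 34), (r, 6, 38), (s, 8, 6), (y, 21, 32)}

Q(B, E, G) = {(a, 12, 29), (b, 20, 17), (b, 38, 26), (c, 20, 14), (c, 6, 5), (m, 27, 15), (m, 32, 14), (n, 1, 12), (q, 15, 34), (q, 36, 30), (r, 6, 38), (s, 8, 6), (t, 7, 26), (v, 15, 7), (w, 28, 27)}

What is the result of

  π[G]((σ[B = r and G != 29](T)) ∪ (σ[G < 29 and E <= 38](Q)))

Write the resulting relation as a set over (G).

Filtering on B = r and G != 29 leaves {(r, 6, 38)}.
Filtering on G < 29 and E <= 38 leaves {(b, 20, 17), (b, 38, 26), (c, 20, 14), (c, 6, 5), (m, 27, 15), (m, 32, 14), (n, 1, 12), (s, 8, 6), (t, 7, 26), (v, 15, 7), (w, 28, 27)}.
Union: {(r, 6, 38)} with {(b, 20, 17), (b, 38, 26), (c, 20, 14), (c, 6, 5), (m, 27, 15), (m, 32, 14), (n, 1, 12), (s, 8, 6), (t, 7, 26), (v, 15, 7), (w, 28, 27)} → {(b, 20, 17), (b, 38, 26), (c, 20, 14), (c, 6, 5), (m, 27, 15), (m, 32, 14), (n, 1, 12), (r, 6, 38), (s, 8, 6), (t, 7, 26), (v, 15, 7), (w, 28, 27)}
π_{G} gives {12, 14, 15, 17, 26, 27, 38, 5, 6, 7} (2 duplicate(s) eliminated).

{12, 14, 15, 17, 26, 27, 38, 5, 6, 7}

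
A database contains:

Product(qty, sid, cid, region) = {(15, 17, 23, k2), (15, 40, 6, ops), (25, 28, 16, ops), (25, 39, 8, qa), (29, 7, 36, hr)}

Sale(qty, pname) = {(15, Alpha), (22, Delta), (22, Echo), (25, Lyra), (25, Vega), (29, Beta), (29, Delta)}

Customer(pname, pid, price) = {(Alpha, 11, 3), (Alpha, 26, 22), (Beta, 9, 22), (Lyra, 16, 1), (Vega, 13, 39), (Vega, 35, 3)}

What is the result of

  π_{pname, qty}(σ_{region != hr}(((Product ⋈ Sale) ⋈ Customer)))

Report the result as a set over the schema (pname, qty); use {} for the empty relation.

{(Alpha, 15), (Lyra, 25), (Vega, 25)}

Natural join on qty: {(15, 17, 23, k2, Alpha), (15, 40, 6, ops, Alpha), (25, 28, 16, ops, Lyra), (25, 28, 16, ops, Vega), (25, 39, 8, qa, Lyra), (25, 39, 8, qa, Vega), (29, 7, 36, hr, Beta), (29, 7, 36, hr, Delta)}
Natural join on pname: {(15, 17, 23, k2, Alpha, 11, 3), (15, 17, 23, k2, Alpha, 26, 22), (15, 40, 6, ops, Alpha, 11, 3), (15, 40, 6, ops, Alpha, 26, 22), (25, 28, 16, ops, Lyra, 16, 1), (25, 28, 16, ops, Vega, 13, 39), (25, 28, 16, ops, Vega, 35, 3), (25, 39, 8, qa, Lyra, 16, 1), (25, 39, 8, qa, Vega, 13, 39), (25, 39, 8, qa, Vega, 35, 3), (29, 7, 36, hr, Beta, 9, 22)}
Filtering on region != hr leaves {(15, 17, 23, k2, Alpha, 11, 3), (15, 17, 23, k2, Alpha, 26, 22), (15, 40, 6, ops, Alpha, 11, 3), (15, 40, 6, ops, Alpha, 26, 22), (25, 28, 16, ops, Lyra, 16, 1), (25, 28, 16, ops, Vega, 13, 39), (25, 28, 16, ops, Vega, 35, 3), (25, 39, 8, qa, Lyra, 16, 1), (25, 39, 8, qa, Vega, 13, 39), (25, 39, 8, qa, Vega, 35, 3)}.
π[pname, qty]: project onto (pname, qty) (7 duplicate(s) eliminated) → {(Alpha, 15), (Lyra, 25), (Vega, 25)}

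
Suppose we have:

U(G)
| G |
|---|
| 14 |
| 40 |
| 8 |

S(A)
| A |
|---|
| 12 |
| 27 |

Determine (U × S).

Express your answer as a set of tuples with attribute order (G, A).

{(14, 12), (14, 27), (40, 12), (40, 27), (8, 12), (8, 27)}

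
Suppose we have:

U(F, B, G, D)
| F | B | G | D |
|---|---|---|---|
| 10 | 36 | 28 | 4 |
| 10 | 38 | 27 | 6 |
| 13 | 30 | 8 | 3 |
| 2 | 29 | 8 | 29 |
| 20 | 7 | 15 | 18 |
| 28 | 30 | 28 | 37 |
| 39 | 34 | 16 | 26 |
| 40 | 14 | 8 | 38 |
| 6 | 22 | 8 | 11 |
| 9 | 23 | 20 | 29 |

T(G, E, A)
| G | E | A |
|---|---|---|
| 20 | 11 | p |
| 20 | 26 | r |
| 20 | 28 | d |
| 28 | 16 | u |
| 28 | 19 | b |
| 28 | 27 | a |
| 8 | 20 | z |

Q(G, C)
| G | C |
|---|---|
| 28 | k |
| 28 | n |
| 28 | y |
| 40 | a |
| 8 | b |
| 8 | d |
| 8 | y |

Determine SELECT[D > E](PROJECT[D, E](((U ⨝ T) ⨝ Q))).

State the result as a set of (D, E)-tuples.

{(29, 20), (37, 16), (37, 19), (37, 27), (38, 20)}

Joining U and T on G yields {(10, 36, 28, 4, 16, u), (10, 36, 28, 4, 19, b), (10, 36, 28, 4, 27, a), (13, 30, 8, 3, 20, z), (2, 29, 8, 29, 20, z), (28, 30, 28, 37, 16, u), (28, 30, 28, 37, 19, b), (28, 30, 28, 37, 27, a), (40, 14, 8, 38, 20, z), (6, 22, 8, 11, 20, z), (9, 23, 20, 29, 11, p), (9, 23, 20, 29, 26, r), (9, 23, 20, 29, 28, d)}.
Joining (U ⨝ T) and Q on G yields {(10, 36, 28, 4, 16, u, k), (10, 36, 28, 4, 16, u, n), (10, 36, 28, 4, 16, u, y), (10, 36, 28, 4, 19, b, k), (10, 36, 28, 4, 19, b, n), (10, 36, 28, 4, 19, b, y), (10, 36, 28, 4, 27, a, k), (10, 36, 28, 4, 27, a, n), (10, 36, 28, 4, 27, a, y), (13, 30, 8, 3, 20, z, b), (13, 30, 8, 3, 20, z, d), (13, 30, 8, 3, 20, z, y), (2, 29, 8, 29, 20, z, b), (2, 29, 8, 29, 20, z, d), (2, 29, 8, 29, 20, z, y), (28, 30, 28, 37, 16, u, k), (28, 30, 28, 37, 16, u, n), (28, 30, 28, 37, 16, u, y), (28, 30, 28, 37, 19, b, k), (28, 30, 28, 37, 19, b, n), (28, 30, 28, 37, 19, b, y), (28, 30, 28, 37, 27, a, k), (28, 30, 28, 37, 27, a, n), (28, 30, 28, 37, 27, a, y), (40, 14, 8, 38, 20, z, b), (40, 14, 8, 38, 20, z, d), (40, 14, 8, 38, 20, z, y), (6, 22, 8, 11, 20, z, b), (6, 22, 8, 11, 20, z, d), (6, 22, 8, 11, 20, z, y)}.
Projecting to D, E (20 duplicate(s) eliminated): {(11, 20), (29, 20), (3, 20), (37, 16), (37, 19), (37, 27), (38, 20), (4, 16), (4, 19), (4, 27)}
Apply σ_{D > E}; surviving tuples: {(29, 20), (37, 16), (37, 19), (37, 27), (38, 20)}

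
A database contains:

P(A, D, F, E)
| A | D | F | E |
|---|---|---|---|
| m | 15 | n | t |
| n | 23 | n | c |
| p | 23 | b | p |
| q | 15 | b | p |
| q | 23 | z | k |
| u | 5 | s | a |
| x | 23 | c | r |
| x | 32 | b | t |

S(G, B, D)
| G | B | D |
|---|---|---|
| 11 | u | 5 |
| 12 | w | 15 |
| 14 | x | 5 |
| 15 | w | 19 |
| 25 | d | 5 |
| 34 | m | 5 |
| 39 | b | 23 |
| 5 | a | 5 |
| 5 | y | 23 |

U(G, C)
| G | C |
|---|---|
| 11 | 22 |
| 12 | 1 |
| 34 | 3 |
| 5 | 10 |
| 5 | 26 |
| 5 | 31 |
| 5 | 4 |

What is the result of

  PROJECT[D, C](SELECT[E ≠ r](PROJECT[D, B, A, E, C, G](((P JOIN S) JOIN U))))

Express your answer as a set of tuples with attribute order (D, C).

{(15, 1), (23, 10), (23, 26), (23, 31), (23, 4), (5, 10), (5, 22), (5, 26), (5, 3), (5, 31), (5, 4)}

Natural join on D: {(m, 15, n, t, 12, w), (n, 23, n, c, 39, b), (n, 23, n, c, 5, y), (p, 23, b, p, 39, b), (p, 23, b, p, 5, y), (q, 15, b, p, 12, w), (q, 23, z, k, 39, b), (q, 23, z, k, 5, y), (u, 5, s, a, 11, u), (u, 5, s, a, 14, x), (u, 5, s, a, 25, d), (u, 5, s, a, 34, m), (u, 5, s, a, 5, a), (x, 23, c, r, 39, b), (x, 23, c, r, 5, y)}
Natural join on G: {(m, 15, n, t, 12, w, 1), (n, 23, n, c, 5, y, 10), (n, 23, n, c, 5, y, 26), (n, 23, n, c, 5, y, 31), (n, 23, n, c, 5, y, 4), (p, 23, b, p, 5, y, 10), (p, 23, b, p, 5, y, 26), (p, 23, b, p, 5, y, 31), (p, 23, b, p, 5, y, 4), (q, 15, b, p, 12, w, 1), (q, 23, z, k, 5, y, 10), (q, 23, z, k, 5, y, 26), (q, 23, z, k, 5, y, 31), (q, 23, z, k, 5, y, 4), (u, 5, s, a, 11, u, 22), (u, 5, s, a, 34, m, 3), (u, 5, s, a, 5, a, 10), (u, 5, s, a, 5, a, 26), (u, 5, s, a, 5, a, 31), (u, 5, s, a, 5, a, 4), (x, 23, c, r, 5, y, 10), (x, 23, c, r, 5, y, 26), (x, 23, c, r, 5, y, 31), (x, 23, c, r, 5, y, 4)}
Projecting to D, B, A, E, C, G: {(15, w, m, t, 1, 12), (15, w, q, p, 1, 12), (23, y, n, c, 10, 5), (23, y, n, c, 26, 5), (23, y, n, c, 31, 5), (23, y, n, c, 4, 5), (23, y, p, p, 10, 5), (23, y, p, p, 26, 5), (23, y, p, p, 31, 5), (23, y, p, p, 4, 5), (23, y, q, k, 10, 5), (23, y, q, k, 26, 5), (23, y, q, k, 31, 5), (23, y, q, k, 4, 5), (23, y, x, r, 10, 5), (23, y, x, r, 26, 5), (23, y, x, r, 31, 5), (23, y, x, r, 4, 5), (5, a, u, a, 10, 5), (5, a, u, a, 26, 5), (5, a, u, a, 31, 5), (5, a, u, a, 4, 5), (5, m, u, a, 3, 34), (5, u, u, a, 22, 11)}
σ[E ≠ r]: keep tuples satisfying E ≠ r → {(15, w, m, t, 1, 12), (15, w, q, p, 1, 12), (23, y, n, c, 10, 5), (23, y, n, c, 26, 5), (23, y, n, c, 31, 5), (23, y, n, c, 4, 5), (23, y, p, p, 10, 5), (23, y, p, p, 26, 5), (23, y, p, p, 31, 5), (23, y, p, p, 4, 5), (23, y, q, k, 10, 5), (23, y, q, k, 26, 5), (23, y, q, k, 31, 5), (23, y, q, k, 4, 5), (5, a, u, a, 10, 5), (5, a, u, a, 26, 5), (5, a, u, a, 31, 5), (5, a, u, a, 4, 5), (5, m, u, a, 3, 34), (5, u, u, a, 22, 11)}
Projecting to D, C (9 duplicate(s) eliminated): {(15, 1), (23, 10), (23, 26), (23, 31), (23, 4), (5, 10), (5, 22), (5, 26), (5, 3), (5, 31), (5, 4)}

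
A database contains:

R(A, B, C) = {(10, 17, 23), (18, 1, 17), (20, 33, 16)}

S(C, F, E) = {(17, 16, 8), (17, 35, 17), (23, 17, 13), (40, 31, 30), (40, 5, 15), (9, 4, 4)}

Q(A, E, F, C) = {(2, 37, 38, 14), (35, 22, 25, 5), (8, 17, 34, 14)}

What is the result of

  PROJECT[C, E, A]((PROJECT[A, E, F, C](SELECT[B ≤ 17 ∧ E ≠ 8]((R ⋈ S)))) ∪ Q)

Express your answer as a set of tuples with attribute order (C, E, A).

{(14, 17, 8), (14, 37, 2), (17, 17, 18), (23, 13, 10), (5, 22, 35)}

Joining R and S on C yields {(10, 17, 23, 17, 13), (18, 1, 17, 16, 8), (18, 1, 17, 35, 17)}.
Selection B ≤ 17 ∧ E ≠ 8: {(10, 17, 23, 17, 13), (18, 1, 17, 35, 17)}
π_{A, E, F, C} gives {(10, 13, 17, 23), (18, 17, 35, 17)}.
Set union of the two operands is {(10, 13, 17, 23), (18, 17, 35, 17), (2, 37, 38, 14), (35, 22, 25, 5), (8, 17, 34, 14)}.
π_{C, E, A} gives {(14, 17, 8), (14, 37, 2), (17, 17, 18), (23, 13, 10), (5, 22, 35)}.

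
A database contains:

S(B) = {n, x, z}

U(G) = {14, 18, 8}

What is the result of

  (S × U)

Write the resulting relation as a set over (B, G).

{(n, 14), (n, 18), (n, 8), (x, 14), (x, 18), (x, 8), (z, 14), (z, 18), (z, 8)}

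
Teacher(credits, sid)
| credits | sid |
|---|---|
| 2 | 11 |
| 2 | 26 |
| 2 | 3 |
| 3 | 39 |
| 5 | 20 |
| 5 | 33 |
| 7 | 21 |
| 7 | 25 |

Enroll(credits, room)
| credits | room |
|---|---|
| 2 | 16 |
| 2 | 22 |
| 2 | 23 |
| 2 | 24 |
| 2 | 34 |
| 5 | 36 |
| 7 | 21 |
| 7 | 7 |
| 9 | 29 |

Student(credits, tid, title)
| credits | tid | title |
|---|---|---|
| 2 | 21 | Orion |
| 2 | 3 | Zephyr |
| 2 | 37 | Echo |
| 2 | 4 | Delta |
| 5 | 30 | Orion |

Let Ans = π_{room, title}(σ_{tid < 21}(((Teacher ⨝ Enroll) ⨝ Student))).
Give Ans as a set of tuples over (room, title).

{(16, Delta), (16, Zephyr), (22, Delta), (22, Zephyr), (23, Delta), (23, Zephyr), (24, Delta), (24, Zephyr), (34, Delta), (34, Zephyr)}

Joining Teacher and Enroll on credits yields {(2, 11, 16), (2, 11, 22), (2, 11, 23), (2, 11, 24), (2, 11, 34), (2, 26, 16), (2, 26, 22), (2, 26, 23), (2, 26, 24), (2, 26, 34), (2, 3, 16), (2, 3, 22), (2, 3, 23), (2, 3, 24), (2, 3, 34), (5, 20, 36), (5, 33, 36), (7, 21, 21), (7, 21, 7), (7, 25, 21), (7, 25, 7)}.
Joining (Teacher ⨝ Enroll) and Student on credits yields {(2, 11, 16, 21, Orion), (2, 11, 16, 3, Zephyr), (2, 11, 16, 37, Echo), (2, 11, 16, 4, Delta), (2, 11, 22, 21, Orion), (2, 11, 22, 3, Zephyr), (2, 11, 22, 37, Echo), (2, 11, 22, 4, Delta), (2, 11, 23, 21, Orion), (2, 11, 23, 3, Zephyr), (2, 11, 23, 37, Echo), (2, 11, 23, 4, Delta), (2, 11, 24, 21, Orion), (2, 11, 24, 3, Zephyr), (2, 11, 24, 37, Echo), (2, 11, 24, 4, Delta), (2, 11, 34, 21, Orion), (2, 11, 34, 3, Zephyr), (2, 11, 34, 37, Echo), (2, 11, 34, 4, Delta), (2, 26, 16, 21, Orion), (2, 26, 16, 3, Zephyr), (2, 26, 16, 37, Echo), (2, 26, 16, 4, Delta), (2, 26, 22, 21, Orion), (2, 26, 22, 3, Zephyr), (2, 26, 22, 37, Echo), (2, 26, 22, 4, Delta), (2, 26, 23, 21, Orion), (2, 26, 23, 3, Zephyr), (2, 26, 23, 37, Echo), (2, 26, 23, 4, Delta), (2, 26, 24, 21, Orion), (2, 26, 24, 3, Zephyr), (2, 26, 24, 37, Echo), (2, 26, 24, 4, Delta), (2, 26, 34, 21, Orion), (2, 26, 34, 3, Zephyr), (2, 26, 34, 37, Echo), (2, 26, 34, 4, Delta), (2, 3, 16, 21, Orion), (2, 3, 16, 3, Zephyr), (2, 3, 16, 37, Echo), (2, 3, 16, 4, Delta), (2, 3, 22, 21, Orion), (2, 3, 22, 3, Zephyr), (2, 3, 22, 37, Echo), (2, 3, 22, 4, Delta), (2, 3, 23, 21, Orion), (2, 3, 23, 3, Zephyr), (2, 3, 23, 37, Echo), (2, 3, 23, 4, Delta), (2, 3, 24, 21, Orion), (2, 3, 24, 3, Zephyr), (2, 3, 24, 37, Echo), (2, 3, 24, 4, Delta), (2, 3, 34, 21, Orion), (2, 3, 34, 3, Zephyr), (2, 3, 34, 37, Echo), (2, 3, 34, 4, Delta), (5, 20, 36, 30, Orion), (5, 33, 36, 30, Orion)}.
Apply σ_{tid < 21}; surviving tuples: {(2, 11, 16, 3, Zephyr), (2, 11, 16, 4, Delta), (2, 11, 22, 3, Zephyr), (2, 11, 22, 4, Delta), (2, 11, 23, 3, Zephyr), (2, 11, 23, 4, Delta), (2, 11, 24, 3, Zephyr), (2, 11, 24, 4, Delta), (2, 11, 34, 3, Zephyr), (2, 11, 34, 4, Delta), (2, 26, 16, 3, Zephyr), (2, 26, 16, 4, Delta), (2, 26, 22, 3, Zephyr), (2, 26, 22, 4, Delta), (2, 26, 23, 3, Zephyr), (2, 26, 23, 4, Delta), (2, 26, 24, 3, Zephyr), (2, 26, 24, 4, Delta), (2, 26, 34, 3, Zephyr), (2, 26, 34, 4, Delta), (2, 3, 16, 3, Zephyr), (2, 3, 16, 4, Delta), (2, 3, 22, 3, Zephyr), (2, 3, 22, 4, Delta), (2, 3, 23, 3, Zephyr), (2, 3, 23, 4, Delta), (2, 3, 24, 3, Zephyr), (2, 3, 24, 4, Delta), (2, 3, 34, 3, Zephyr), (2, 3, 34, 4, Delta)}
Projecting to room, title (20 duplicate(s) eliminated): {(16, Delta), (16, Zephyr), (22, Delta), (22, Zephyr), (23, Delta), (23, Zephyr), (24, Delta), (24, Zephyr), (34, Delta), (34, Zephyr)}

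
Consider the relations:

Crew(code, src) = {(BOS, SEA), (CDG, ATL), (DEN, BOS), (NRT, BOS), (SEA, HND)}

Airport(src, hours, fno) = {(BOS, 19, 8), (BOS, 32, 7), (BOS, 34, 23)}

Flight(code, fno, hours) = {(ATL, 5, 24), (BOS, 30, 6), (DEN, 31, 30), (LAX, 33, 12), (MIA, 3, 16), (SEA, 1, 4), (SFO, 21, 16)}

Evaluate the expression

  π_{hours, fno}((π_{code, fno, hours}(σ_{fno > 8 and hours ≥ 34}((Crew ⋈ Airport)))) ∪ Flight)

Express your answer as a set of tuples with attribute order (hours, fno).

{(12, 33), (16, 21), (16, 3), (24, 5), (30, 31), (34, 23), (4, 1), (6, 30)}

Natural join on src: {(DEN, BOS, 19, 8), (DEN, BOS, 32, 7), (DEN, BOS, 34, 23), (NRT, BOS, 19, 8), (NRT, BOS, 32, 7), (NRT, BOS, 34, 23)}
σ[fno > 8 and hours ≥ 34]: keep tuples satisfying fno > 8 and hours ≥ 34 → {(DEN, BOS, 34, 23), (NRT, BOS, 34, 23)}
Keep only column(s) code, fno, hours: {(DEN, 23, 34), (NRT, 23, 34)}
Set union of the two operands is {(ATL, 5, 24), (BOS, 30, 6), (DEN, 23, 34), (DEN, 31, 30), (LAX, 33, 12), (MIA, 3, 16), (NRT, 23, 34), (SEA, 1, 4), (SFO, 21, 16)}.
Keep only column(s) hours, fno (1 duplicate(s) eliminated): {(12, 33), (16, 21), (16, 3), (24, 5), (30, 31), (34, 23), (4, 1), (6, 30)}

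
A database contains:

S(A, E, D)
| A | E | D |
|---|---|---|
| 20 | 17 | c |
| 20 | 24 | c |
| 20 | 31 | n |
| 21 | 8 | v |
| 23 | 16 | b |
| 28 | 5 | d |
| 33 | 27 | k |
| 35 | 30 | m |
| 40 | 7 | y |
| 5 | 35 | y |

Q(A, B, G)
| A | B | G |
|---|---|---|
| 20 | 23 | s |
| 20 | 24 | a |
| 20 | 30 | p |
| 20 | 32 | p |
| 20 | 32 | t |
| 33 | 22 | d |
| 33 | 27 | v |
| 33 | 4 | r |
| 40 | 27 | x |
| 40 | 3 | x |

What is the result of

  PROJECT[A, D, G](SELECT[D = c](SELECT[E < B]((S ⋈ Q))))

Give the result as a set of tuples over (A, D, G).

{(20, c, a), (20, c, p), (20, c, s), (20, c, t)}

S ⋈ Q (natural join on A): {(20, 17, c, 23, s), (20, 17, c, 24, a), (20, 17, c, 30, p), (20, 17, c, 32, p), (20, 17, c, 32, t), (20, 24, c, 23, s), (20, 24, c, 24, a), (20, 24, c, 30, p), (20, 24, c, 32, p), (20, 24, c, 32, t), (20, 31, n, 23, s), (20, 31, n, 24, a), (20, 31, n, 30, p), (20, 31, n, 32, p), (20, 31, n, 32, t), (33, 27, k, 22, d), (33, 27, k, 27, v), (33, 27, k, 4, r), (40, 7, y, 27, x), (40, 7, y, 3, x)}
σ[E < B]: keep tuples satisfying E < B → {(20, 17, c, 23, s), (20, 17, c, 24, a), (20, 17, c, 30, p), (20, 17, c, 32, p), (20, 17, c, 32, t), (20, 24, c, 30, p), (20, 24, c, 32, p), (20, 24, c, 32, t), (20, 31, n, 32, p), (20, 31, n, 32, t), (40, 7, y, 27, x)}
σ[D = c]: keep tuples satisfying D = c → {(20, 17, c, 23, s), (20, 17, c, 24, a), (20, 17, c, 30, p), (20, 17, c, 32, p), (20, 17, c, 32, t), (20, 24, c, 30, p), (20, 24, c, 32, p), (20, 24, c, 32, t)}
π[A, D, G]: project onto (A, D, G) (4 duplicate(s) eliminated) → {(20, c, a), (20, c, p), (20, c, s), (20, c, t)}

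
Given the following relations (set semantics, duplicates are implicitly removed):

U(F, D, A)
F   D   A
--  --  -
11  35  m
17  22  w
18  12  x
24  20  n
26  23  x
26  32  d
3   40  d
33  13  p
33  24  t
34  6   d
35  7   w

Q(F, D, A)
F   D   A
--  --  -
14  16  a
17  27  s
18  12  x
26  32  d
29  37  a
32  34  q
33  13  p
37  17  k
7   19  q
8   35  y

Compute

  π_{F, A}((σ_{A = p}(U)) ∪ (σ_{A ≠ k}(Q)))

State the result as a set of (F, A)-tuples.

Selection A = p: {(33, 13, p)}
Selection A ≠ k: {(14, 16, a), (17, 27, s), (18, 12, x), (26, 32, d), (29, 37, a), (32, 34, q), (33, 13, p), (7, 19, q), (8, 35, y)}
Set union of the two operands is {(14, 16, a), (17, 27, s), (18, 12, x), (26, 32, d), (29, 37, a), (32, 34, q), (33, 13, p), (7, 19, q), (8, 35, y)}.
Projecting to F, A: {(14, a), (17, s), (18, x), (26, d), (29, a), (32, q), (33, p), (7, q), (8, y)}

{(14, a), (17, s), (18, x), (26, d), (29, a), (32, q), (33, p), (7, q), (8, y)}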